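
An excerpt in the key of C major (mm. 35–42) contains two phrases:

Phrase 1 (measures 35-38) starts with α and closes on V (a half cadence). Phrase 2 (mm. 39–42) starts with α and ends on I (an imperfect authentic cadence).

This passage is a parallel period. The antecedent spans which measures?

measures 35–38

The antecedent is the phrase ending with the weaker cadence (half cadence, phrase 1) and the consequent the one ending more conclusively (imperfect authentic cadence, phrase 2); the antecedent is mm. 35–38.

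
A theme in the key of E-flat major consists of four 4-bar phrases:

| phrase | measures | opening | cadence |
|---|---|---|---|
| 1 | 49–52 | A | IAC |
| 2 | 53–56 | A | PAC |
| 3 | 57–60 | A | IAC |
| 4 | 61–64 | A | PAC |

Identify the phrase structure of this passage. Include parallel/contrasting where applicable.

repeated period

The cadence pattern IAC–PAC–IAC–PAC is weak–strong twice, and phrases 3–4 restate phrases 1–2: a period heard twice, not a double period (which would end weakly at phrase 2).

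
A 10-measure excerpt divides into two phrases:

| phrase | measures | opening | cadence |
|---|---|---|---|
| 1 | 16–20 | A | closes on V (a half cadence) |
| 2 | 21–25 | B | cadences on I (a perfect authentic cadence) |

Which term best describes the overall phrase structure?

contrasting period

Phrase 1 ends with a half cadence (weaker) and phrase 2 with a perfect authentic cadence (stronger): antecedent + consequent = a period.
The two phrases open with different material (A / B), so the period is contrasting.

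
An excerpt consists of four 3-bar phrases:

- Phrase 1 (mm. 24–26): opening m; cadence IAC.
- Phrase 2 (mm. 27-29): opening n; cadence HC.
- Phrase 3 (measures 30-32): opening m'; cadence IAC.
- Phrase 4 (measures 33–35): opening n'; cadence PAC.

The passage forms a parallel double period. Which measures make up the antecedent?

measures 24–29

In a double period the first pair of phrases (ending half cadence) is the large antecedent and the second pair (ending perfect authentic cadence) is the large consequent; the antecedent is measures 24–29.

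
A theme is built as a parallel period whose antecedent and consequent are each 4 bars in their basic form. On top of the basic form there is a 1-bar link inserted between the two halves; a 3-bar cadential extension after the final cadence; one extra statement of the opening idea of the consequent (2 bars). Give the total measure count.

14 measures

Basic parallel period: 4 + 4 = 8 bars.
8 (basic form) + 1 (link) + 3 (cadential extension) + 2 (extra statement) = 14.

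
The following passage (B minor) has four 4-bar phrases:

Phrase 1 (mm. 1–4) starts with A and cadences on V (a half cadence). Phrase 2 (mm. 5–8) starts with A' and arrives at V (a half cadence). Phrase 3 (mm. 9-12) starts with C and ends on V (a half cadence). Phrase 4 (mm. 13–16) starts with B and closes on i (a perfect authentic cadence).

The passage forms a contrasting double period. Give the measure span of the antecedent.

In a double period the first pair of phrases (ending half cadence) is the large antecedent and the second pair (ending perfect authentic cadence) is the large consequent; the antecedent is measures 1–8.

measures 1–8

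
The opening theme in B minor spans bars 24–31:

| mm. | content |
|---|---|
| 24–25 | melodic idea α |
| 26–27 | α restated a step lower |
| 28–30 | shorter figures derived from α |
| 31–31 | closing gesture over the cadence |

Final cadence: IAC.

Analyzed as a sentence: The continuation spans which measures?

After the presentation (mm. 24–27), the continuation covers the fragmentation through the cadence: mm. 28–31.

measures 28–31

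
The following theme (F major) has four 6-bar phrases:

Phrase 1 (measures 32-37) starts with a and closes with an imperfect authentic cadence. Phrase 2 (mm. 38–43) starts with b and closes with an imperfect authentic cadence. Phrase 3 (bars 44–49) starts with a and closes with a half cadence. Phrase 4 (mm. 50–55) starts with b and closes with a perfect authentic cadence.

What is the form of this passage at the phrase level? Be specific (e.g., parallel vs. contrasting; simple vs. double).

Four phrases in two halves: the first half (mm. 32–43) ends with an imperfect authentic cadence, the second (bars 44-55) with a perfect authentic cadence — a large antecedent–consequent pair, i.e. a double period.
Phrase 3 begins with the same material as phrase 1, making it parallel.

parallel double period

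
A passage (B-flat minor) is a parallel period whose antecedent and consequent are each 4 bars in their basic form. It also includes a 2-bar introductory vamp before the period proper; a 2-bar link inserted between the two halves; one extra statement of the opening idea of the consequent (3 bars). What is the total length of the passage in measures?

15 measures

Basic parallel period: 4 + 4 = 8 bars.
8 (basic form) + 2 (introduction) + 2 (link) + 3 (extra statement) = 15.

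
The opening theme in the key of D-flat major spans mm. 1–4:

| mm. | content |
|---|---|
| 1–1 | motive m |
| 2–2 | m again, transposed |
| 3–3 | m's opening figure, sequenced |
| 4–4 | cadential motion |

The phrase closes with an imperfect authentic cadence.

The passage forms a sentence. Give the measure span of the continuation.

After the presentation (mm. 1–2), the continuation covers the fragmentation through the cadence: mm. 3–4.

measures 3–4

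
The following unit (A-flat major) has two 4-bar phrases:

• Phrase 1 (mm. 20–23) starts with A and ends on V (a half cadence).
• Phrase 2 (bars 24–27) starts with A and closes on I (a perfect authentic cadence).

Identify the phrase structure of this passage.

parallel period

Phrase 1 ends with a half cadence (weaker) and phrase 2 with a perfect authentic cadence (stronger): antecedent + consequent = a period.
The two phrases open with the same material (A / A), so the period is parallel.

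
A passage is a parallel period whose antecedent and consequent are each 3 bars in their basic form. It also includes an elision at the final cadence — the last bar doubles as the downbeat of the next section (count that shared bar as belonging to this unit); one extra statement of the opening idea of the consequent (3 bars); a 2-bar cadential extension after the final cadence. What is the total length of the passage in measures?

Basic parallel period: 3 + 3 = 6 bars.
6 (basic form) + 3 (extra statement) + 2 (cadential extension) = 11.
The elision shares a bar with the next section but does not change this unit's count.

11 measures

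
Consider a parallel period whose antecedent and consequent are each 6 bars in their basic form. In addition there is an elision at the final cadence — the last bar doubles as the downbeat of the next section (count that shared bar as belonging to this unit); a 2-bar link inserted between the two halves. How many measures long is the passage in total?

14 measures

Basic parallel period: 6 + 6 = 12 bars.
12 (basic form) + 2 (link) = 14.
The elision shares a bar with the next section but does not change this unit's count.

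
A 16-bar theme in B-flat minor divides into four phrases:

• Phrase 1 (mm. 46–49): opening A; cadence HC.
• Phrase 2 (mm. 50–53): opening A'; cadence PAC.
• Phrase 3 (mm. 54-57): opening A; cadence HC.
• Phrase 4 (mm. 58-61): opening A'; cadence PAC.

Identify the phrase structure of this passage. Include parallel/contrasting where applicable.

The cadence pattern HC–PAC–HC–PAC is weak–strong twice, and phrases 3–4 restate phrases 1–2: a period heard twice, not a double period (which would end weakly at phrase 2).

repeated period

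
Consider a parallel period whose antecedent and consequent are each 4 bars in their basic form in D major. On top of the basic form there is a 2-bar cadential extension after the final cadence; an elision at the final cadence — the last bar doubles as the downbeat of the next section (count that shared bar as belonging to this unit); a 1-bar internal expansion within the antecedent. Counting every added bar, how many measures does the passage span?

Basic parallel period: 4 + 4 = 8 bars.
8 (basic form) + 2 (cadential extension) + 1 (internal expansion) = 11.
The elision shares a bar with the next section but does not change this unit's count.

11 measures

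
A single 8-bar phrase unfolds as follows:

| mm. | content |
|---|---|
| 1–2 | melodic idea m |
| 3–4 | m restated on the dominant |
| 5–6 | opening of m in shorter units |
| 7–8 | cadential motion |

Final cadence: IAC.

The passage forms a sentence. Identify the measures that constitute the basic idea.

measures 1–2

The presentation of a sentence is the basic idea (bars 1–2) plus its repetition (mm. 3–4); the basic idea is therefore bars 1–2.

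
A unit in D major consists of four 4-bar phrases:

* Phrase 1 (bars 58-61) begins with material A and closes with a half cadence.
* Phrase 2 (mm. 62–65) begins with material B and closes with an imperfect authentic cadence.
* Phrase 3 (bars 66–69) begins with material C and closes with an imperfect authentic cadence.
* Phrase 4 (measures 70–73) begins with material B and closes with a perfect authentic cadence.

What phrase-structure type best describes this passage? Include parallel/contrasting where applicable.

Four phrases in two halves: the first half (mm. 58–65) ends with an imperfect authentic cadence, the second (mm. 66–73) with a perfect authentic cadence — a large antecedent–consequent pair, i.e. a double period.
Phrase 3 begins with different material from phrase 1, making it contrasting.

contrasting double period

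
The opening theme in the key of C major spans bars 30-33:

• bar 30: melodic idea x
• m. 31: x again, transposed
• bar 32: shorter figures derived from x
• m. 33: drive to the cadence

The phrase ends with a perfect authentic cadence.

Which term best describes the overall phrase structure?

Basic idea (m. 30) + its repetition (m. 31) form the presentation; fragmentation and cadence (mm. 32–33) form the continuation — the 4-bar whole is a sentence.

sentence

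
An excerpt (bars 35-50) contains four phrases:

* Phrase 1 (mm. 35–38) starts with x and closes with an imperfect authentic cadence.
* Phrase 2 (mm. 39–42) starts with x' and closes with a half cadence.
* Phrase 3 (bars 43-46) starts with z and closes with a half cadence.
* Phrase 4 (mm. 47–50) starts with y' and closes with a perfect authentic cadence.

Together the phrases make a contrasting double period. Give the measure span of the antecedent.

measures 35–42

In a double period the first pair of phrases (ending half cadence) is the large antecedent and the second pair (ending perfect authentic cadence) is the large consequent; the antecedent is measures 35–42.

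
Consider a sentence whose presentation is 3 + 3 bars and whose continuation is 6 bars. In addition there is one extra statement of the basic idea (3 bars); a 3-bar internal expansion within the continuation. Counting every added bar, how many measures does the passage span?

Basic sentence: 3 + 3 + 6 = 12 bars.
12 (basic form) + 3 (extra statement) + 3 (internal expansion) = 18.

18 measures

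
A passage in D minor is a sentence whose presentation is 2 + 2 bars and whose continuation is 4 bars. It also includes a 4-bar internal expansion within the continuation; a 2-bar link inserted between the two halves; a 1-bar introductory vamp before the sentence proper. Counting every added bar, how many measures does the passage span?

Basic sentence: 2 + 2 + 4 = 8 bars.
8 (basic form) + 4 (internal expansion) + 2 (link) + 1 (introduction) = 15.

15 measures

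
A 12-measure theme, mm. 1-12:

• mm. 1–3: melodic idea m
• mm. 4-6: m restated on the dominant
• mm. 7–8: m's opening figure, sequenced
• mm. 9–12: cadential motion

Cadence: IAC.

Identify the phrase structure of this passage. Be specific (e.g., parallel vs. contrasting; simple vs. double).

sentence

Basic idea (bars 1–3) + its repetition (bars 4-6) form the presentation; fragmentation and cadence (bars 7–12) form the continuation — the 12-bar whole is a sentence.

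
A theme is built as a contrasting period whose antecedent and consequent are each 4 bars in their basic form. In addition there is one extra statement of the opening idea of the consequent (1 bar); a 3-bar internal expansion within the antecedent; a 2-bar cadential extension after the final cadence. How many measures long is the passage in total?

14 measures

Basic contrasting period: 4 + 4 = 8 bars.
8 (basic form) + 1 (extra statement) + 3 (internal expansion) + 2 (cadential extension) = 14.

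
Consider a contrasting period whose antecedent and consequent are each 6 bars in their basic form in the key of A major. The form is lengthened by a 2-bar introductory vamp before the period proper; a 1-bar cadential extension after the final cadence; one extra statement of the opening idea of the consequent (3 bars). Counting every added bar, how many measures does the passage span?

18 measures

Basic contrasting period: 6 + 6 = 12 bars.
12 (basic form) + 2 (introduction) + 1 (cadential extension) + 3 (extra statement) = 18.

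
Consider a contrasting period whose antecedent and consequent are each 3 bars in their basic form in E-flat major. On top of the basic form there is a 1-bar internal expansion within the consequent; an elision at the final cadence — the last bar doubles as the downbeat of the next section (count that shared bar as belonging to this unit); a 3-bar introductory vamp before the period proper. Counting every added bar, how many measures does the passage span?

Basic contrasting period: 3 + 3 = 6 bars.
6 (basic form) + 1 (internal expansion) + 3 (introduction) = 10.
The elision shares a bar with the next section but does not change this unit's count.

10 measures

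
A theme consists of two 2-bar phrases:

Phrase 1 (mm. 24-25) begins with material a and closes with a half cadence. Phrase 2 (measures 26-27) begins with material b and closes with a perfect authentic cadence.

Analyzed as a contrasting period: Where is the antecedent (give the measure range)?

measures 24–25

The antecedent is the phrase ending with the weaker cadence (half cadence, phrase 1) and the consequent the one ending more conclusively (perfect authentic cadence, phrase 2); the antecedent is mm. 24-25.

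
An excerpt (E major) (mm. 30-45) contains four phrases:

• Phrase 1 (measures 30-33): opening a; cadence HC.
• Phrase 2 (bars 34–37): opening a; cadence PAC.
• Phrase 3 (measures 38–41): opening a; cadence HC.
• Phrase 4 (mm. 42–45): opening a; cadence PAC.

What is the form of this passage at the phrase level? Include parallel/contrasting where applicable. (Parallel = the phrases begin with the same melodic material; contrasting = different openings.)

The cadence pattern HC–PAC–HC–PAC is weak–strong twice, and phrases 3–4 restate phrases 1–2: a period heard twice, not a double period (which would end weakly at phrase 2).

repeated period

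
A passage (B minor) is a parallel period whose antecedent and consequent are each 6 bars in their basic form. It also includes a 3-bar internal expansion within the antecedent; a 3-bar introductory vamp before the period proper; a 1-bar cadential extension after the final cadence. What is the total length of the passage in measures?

19 measures

Basic parallel period: 6 + 6 = 12 bars.
12 (basic form) + 3 (internal expansion) + 3 (introduction) + 1 (cadential extension) = 19.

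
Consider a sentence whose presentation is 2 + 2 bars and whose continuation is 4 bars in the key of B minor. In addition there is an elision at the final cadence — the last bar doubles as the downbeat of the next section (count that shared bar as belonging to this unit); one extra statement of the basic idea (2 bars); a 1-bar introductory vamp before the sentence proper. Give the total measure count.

Basic sentence: 2 + 2 + 4 = 8 bars.
8 (basic form) + 2 (extra statement) + 1 (introduction) = 11.
The elision shares a bar with the next section but does not change this unit's count.

11 measures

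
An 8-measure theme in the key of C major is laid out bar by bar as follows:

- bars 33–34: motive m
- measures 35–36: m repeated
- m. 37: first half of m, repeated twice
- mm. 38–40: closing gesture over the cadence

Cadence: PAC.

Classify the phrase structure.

Basic idea (measures 33–34) + its repetition (mm. 35-36) form the presentation; fragmentation and cadence (mm. 37–40) form the continuation — the 8-bar whole is a sentence.

sentence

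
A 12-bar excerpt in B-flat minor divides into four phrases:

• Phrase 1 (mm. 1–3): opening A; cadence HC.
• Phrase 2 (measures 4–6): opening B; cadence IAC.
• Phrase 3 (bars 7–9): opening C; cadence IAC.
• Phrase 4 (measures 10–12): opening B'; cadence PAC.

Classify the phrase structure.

contrasting double period

Four phrases in two halves: the first half (mm. 1–6) ends with an imperfect authentic cadence, the second (bars 7–12) with a perfect authentic cadence — a large antecedent–consequent pair, i.e. a double period.
Phrase 3 begins with different material from phrase 1, making it contrasting.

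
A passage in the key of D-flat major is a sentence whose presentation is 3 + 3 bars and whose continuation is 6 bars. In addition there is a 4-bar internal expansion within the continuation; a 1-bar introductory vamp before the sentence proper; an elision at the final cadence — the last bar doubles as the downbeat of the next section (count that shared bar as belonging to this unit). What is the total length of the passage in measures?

Basic sentence: 3 + 3 + 6 = 12 bars.
12 (basic form) + 4 (internal expansion) + 1 (introduction) = 17.
The elision shares a bar with the next section but does not change this unit's count.

17 measures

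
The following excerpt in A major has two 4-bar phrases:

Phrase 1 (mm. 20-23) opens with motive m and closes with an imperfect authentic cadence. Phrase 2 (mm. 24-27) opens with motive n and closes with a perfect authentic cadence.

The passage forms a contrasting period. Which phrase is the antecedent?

phrase 1

The phrase ending with the weaker cadence (imperfect authentic cadence) is the antecedent; the one ending more conclusively (perfect authentic cadence) is the consequent. The antecedent is phrase 1.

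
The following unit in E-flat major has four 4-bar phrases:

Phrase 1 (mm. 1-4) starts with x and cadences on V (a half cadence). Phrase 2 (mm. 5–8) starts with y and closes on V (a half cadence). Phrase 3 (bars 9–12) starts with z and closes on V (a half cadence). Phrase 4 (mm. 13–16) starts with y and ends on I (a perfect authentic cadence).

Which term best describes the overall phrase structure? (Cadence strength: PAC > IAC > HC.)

Four phrases in two halves: the first half (measures 1–8) ends with a half cadence, the second (mm. 9–16) with a perfect authentic cadence — a large antecedent–consequent pair, i.e. a double period.
Phrase 3 begins with different material from phrase 1, making it contrasting.

contrasting double period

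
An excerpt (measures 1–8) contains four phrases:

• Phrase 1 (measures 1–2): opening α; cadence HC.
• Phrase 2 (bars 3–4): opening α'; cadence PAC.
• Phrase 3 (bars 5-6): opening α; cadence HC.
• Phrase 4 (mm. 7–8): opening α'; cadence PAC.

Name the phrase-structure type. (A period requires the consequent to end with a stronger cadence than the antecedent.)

The cadence pattern HC–PAC–HC–PAC is weak–strong twice, and phrases 3–4 restate phrases 1–2: a period heard twice, not a double period (which would end weakly at phrase 2).

repeated period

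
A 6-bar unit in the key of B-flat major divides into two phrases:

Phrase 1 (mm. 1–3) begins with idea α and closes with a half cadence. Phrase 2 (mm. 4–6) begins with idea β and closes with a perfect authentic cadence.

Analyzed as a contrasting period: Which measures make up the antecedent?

measures 1–3

The antecedent is the phrase ending with the weaker cadence (half cadence, phrase 1) and the consequent the one ending more conclusively (perfect authentic cadence, phrase 2); the antecedent is measures 1–3.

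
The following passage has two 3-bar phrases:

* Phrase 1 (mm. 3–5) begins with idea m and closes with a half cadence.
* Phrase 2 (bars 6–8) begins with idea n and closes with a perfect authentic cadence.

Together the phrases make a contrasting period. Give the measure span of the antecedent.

measures 3–5

The phrase ending with the weaker cadence (half cadence) is the antecedent; the one ending more conclusively (perfect authentic cadence) is the consequent. The antecedent is measures 3–5.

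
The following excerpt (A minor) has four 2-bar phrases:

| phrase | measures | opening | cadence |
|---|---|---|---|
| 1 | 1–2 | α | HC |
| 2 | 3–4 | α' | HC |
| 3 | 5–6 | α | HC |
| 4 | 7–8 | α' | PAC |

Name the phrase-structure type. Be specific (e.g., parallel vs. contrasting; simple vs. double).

parallel double period

Four phrases in two halves: the first half (measures 1-4) ends with a half cadence, the second (measures 5-8) with a perfect authentic cadence — a large antecedent–consequent pair, i.e. a double period.
Phrase 3 begins with the same material as phrase 1, making it parallel.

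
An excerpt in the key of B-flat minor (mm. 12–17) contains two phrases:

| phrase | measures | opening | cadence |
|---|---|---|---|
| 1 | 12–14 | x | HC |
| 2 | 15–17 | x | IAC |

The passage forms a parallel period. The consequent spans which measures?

The antecedent is the phrase ending with the weaker cadence (half cadence, phrase 1) and the consequent the one ending more conclusively (imperfect authentic cadence, phrase 2); the consequent is mm. 15–17.

measures 15–17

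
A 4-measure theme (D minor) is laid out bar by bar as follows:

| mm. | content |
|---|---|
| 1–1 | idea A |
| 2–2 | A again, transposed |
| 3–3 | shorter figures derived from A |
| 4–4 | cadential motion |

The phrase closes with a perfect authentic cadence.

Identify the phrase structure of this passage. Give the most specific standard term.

sentence

Basic idea (m. 1) + its repetition (measure 2) form the presentation; fragmentation and cadence (mm. 3–4) form the continuation — the 4-bar whole is a sentence.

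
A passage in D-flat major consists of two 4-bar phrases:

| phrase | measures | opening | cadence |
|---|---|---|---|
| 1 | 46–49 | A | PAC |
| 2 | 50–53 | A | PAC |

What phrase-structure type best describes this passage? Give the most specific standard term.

Both phrases have the same opening (A) and the same cadence (perfect authentic cadence): the second is a restatement, not a consequent, so this is a repeated phrase rather than a period.

repeated phrase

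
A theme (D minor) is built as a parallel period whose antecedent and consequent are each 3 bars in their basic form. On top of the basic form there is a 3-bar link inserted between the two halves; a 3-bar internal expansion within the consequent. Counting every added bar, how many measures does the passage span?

12 measures

Basic parallel period: 3 + 3 = 6 bars.
6 (basic form) + 3 (link) + 3 (internal expansion) = 12.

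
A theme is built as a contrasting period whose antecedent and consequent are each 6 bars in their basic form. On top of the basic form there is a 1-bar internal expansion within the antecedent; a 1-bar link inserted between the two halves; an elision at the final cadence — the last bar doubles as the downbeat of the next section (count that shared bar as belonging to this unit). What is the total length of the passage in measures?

Basic contrasting period: 6 + 6 = 12 bars.
12 (basic form) + 1 (internal expansion) + 1 (link) = 14.
The elision shares a bar with the next section but does not change this unit's count.

14 measures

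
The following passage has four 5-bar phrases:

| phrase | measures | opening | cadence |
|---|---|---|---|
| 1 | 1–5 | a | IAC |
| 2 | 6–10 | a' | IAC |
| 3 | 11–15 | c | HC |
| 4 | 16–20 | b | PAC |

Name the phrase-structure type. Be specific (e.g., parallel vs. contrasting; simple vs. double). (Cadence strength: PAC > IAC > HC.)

Four phrases in two halves: the first half (measures 1–10) ends with an imperfect authentic cadence, the second (mm. 11–20) with a perfect authentic cadence — a large antecedent–consequent pair, i.e. a double period.
Phrase 3 begins with different material from phrase 1, making it contrasting.

contrasting double period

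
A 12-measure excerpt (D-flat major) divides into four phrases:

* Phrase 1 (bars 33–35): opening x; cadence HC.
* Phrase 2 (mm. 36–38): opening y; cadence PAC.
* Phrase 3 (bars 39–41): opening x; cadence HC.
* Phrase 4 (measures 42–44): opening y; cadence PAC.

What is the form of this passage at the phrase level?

The cadence pattern HC–PAC–HC–PAC is weak–strong twice, and phrases 3–4 restate phrases 1–2: a period heard twice, not a double period (which would end weakly at phrase 2).

repeated period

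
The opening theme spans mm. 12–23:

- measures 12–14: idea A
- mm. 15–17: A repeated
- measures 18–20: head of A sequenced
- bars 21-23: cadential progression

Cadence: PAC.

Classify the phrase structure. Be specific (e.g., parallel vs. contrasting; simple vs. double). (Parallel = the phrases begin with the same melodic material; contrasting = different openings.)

Basic idea (bars 12–14) + its repetition (mm. 15-17) form the presentation; fragmentation and cadence (bars 18-23) form the continuation — the 12-bar whole is a sentence.

sentence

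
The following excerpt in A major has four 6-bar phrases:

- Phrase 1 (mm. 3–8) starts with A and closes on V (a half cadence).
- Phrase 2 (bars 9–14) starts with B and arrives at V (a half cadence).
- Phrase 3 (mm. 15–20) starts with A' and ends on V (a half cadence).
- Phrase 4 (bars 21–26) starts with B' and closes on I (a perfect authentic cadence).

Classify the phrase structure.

parallel double period

Four phrases in two halves: the first half (measures 3-14) ends with a half cadence, the second (mm. 15–26) with a perfect authentic cadence — a large antecedent–consequent pair, i.e. a double period.
Phrase 3 begins with the same material as phrase 1, making it parallel.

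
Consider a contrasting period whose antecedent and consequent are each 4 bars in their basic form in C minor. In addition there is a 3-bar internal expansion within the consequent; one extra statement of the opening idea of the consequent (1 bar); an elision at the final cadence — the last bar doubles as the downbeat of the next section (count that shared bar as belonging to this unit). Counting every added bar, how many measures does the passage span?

12 measures

Basic contrasting period: 4 + 4 = 8 bars.
8 (basic form) + 3 (internal expansion) + 1 (extra statement) = 12.
The elision shares a bar with the next section but does not change this unit's count.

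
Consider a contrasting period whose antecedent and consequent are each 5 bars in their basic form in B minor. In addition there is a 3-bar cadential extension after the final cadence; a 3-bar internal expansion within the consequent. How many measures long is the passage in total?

Basic contrasting period: 5 + 5 = 10 bars.
10 (basic form) + 3 (cadential extension) + 3 (internal expansion) = 16.

16 measures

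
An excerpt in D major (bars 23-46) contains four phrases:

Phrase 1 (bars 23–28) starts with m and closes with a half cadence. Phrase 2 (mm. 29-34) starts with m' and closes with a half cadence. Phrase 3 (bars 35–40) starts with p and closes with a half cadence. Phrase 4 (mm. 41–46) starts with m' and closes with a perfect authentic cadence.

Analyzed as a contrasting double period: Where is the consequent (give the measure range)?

In a double period the four phrases pair into a large antecedent (phrases 1–2, ending half cadence) and a large consequent (phrases 3–4, ending perfect authentic cadence). The consequent spans measures 35–46.

measures 35–46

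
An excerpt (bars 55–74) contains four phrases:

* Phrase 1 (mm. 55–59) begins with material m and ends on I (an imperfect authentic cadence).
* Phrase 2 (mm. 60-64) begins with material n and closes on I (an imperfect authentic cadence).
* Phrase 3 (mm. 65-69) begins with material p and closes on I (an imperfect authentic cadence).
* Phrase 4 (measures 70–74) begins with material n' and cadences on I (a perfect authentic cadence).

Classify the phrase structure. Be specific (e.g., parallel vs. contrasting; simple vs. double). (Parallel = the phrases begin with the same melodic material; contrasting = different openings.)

contrasting double period

Four phrases in two halves: the first half (mm. 55-64) ends with an imperfect authentic cadence, the second (mm. 65–74) with a perfect authentic cadence — a large antecedent–consequent pair, i.e. a double period.
Phrase 3 begins with different material from phrase 1, making it contrasting.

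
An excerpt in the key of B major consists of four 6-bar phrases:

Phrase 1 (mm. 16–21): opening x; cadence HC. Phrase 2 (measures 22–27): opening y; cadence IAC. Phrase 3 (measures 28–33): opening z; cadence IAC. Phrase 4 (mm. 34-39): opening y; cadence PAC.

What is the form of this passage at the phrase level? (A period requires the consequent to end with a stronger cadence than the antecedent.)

contrasting double period

Four phrases in two halves: the first half (measures 16–27) ends with an imperfect authentic cadence, the second (measures 28-39) with a perfect authentic cadence — a large antecedent–consequent pair, i.e. a double period.
Phrase 3 begins with different material from phrase 1, making it contrasting.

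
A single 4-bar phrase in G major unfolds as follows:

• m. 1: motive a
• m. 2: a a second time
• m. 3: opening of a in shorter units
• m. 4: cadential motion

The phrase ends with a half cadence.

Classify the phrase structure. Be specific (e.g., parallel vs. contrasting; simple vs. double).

sentence

Basic idea (m. 1) + its repetition (bar 2) form the presentation; fragmentation and cadence (bars 3–4) form the continuation — the 4-bar whole is a sentence.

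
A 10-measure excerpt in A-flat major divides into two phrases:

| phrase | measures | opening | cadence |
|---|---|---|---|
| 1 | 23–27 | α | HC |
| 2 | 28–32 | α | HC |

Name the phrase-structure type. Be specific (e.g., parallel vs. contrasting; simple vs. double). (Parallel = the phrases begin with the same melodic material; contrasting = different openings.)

repeated phrase

Both phrases have the same opening (α) and the same cadence (half cadence): the second is a restatement, not a consequent, so this is a repeated phrase rather than a period.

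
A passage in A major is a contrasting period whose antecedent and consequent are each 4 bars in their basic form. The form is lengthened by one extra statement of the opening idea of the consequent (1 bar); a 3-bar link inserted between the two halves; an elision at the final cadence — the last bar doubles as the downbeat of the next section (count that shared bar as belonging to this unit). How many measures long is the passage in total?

Basic contrasting period: 4 + 4 = 8 bars.
8 (basic form) + 1 (extra statement) + 3 (link) = 12.
The elision shares a bar with the next section but does not change this unit's count.

12 measures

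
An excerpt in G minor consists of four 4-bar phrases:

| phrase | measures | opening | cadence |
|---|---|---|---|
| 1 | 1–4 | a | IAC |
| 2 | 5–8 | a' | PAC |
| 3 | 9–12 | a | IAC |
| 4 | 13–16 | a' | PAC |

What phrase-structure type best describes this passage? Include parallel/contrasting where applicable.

repeated period

The cadence pattern IAC–PAC–IAC–PAC is weak–strong twice, and phrases 3–4 restate phrases 1–2: a period heard twice, not a double period (which would end weakly at phrase 2).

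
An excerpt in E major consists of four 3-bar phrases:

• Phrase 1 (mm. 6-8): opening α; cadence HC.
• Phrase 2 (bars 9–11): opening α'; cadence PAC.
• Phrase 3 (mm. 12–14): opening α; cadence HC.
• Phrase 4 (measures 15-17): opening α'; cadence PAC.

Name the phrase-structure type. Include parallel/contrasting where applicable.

The cadence pattern HC–PAC–HC–PAC is weak–strong twice, and phrases 3–4 restate phrases 1–2: a period heard twice, not a double period (which would end weakly at phrase 2).

repeated period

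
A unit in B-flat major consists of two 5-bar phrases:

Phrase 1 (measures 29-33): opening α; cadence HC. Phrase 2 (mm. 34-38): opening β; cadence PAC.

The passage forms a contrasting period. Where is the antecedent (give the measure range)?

measures 29–33

The antecedent is the phrase ending with the weaker cadence (half cadence, phrase 1) and the consequent the one ending more conclusively (perfect authentic cadence, phrase 2); the antecedent is bars 29–33.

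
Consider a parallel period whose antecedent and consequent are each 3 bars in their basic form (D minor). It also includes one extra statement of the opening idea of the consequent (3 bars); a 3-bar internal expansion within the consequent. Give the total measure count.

12 measures

Basic parallel period: 3 + 3 = 6 bars.
6 (basic form) + 3 (extra statement) + 3 (internal expansion) = 12.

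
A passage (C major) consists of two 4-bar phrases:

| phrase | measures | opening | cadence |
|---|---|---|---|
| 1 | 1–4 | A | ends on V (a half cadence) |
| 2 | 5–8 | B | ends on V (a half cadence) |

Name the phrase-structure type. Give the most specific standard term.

The second phrase closes with a half cadence, which is not stronger than the first phrase's half cadence; without a weak→strong cadential pair there is no antecedent–consequent relationship, so this is a phrase group rather than a period.

phrase group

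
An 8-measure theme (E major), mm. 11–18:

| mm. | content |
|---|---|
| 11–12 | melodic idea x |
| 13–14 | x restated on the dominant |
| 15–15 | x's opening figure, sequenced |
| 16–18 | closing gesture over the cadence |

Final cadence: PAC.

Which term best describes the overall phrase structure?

sentence

Basic idea (mm. 11-12) + its repetition (measures 13–14) form the presentation; fragmentation and cadence (measures 15-18) form the continuation — the 8-bar whole is a sentence.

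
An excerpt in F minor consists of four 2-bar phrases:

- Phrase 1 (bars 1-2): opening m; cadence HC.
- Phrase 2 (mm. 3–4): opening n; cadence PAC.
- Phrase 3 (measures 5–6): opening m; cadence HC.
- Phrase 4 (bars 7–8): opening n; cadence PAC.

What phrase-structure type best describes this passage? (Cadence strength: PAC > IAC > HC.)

repeated period

The cadence pattern HC–PAC–HC–PAC is weak–strong twice, and phrases 3–4 restate phrases 1–2: a period heard twice, not a double period (which would end weakly at phrase 2).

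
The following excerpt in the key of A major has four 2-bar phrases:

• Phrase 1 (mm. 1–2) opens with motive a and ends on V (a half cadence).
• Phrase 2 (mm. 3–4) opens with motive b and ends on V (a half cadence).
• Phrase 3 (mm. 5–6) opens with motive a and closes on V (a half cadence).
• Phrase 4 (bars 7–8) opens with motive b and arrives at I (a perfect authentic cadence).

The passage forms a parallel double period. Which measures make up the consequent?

measures 5–8

In a double period the four phrases pair into a large antecedent (phrases 1–2, ending half cadence) and a large consequent (phrases 3–4, ending perfect authentic cadence). The consequent spans mm. 5–8.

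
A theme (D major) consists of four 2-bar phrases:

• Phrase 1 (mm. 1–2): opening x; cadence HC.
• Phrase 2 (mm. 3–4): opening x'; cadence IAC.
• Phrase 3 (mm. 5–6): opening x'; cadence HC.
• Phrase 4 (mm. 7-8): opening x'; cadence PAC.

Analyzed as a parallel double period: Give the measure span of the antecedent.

In a double period the four phrases pair into a large antecedent (phrases 1–2, ending imperfect authentic cadence) and a large consequent (phrases 3–4, ending perfect authentic cadence). The antecedent spans mm. 1-4.

measures 1–4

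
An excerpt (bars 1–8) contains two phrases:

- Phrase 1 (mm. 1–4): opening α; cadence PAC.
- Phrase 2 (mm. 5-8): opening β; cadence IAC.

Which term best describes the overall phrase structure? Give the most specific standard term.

The second phrase closes with an imperfect authentic cadence, which is not stronger than the first phrase's perfect authentic cadence; without a weak→strong cadential pair there is no antecedent–consequent relationship, so this is a phrase group rather than a period.

phrase group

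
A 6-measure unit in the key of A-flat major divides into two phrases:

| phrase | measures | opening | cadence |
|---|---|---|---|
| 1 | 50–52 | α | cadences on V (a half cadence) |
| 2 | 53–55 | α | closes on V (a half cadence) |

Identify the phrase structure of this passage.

Both phrases have the same opening (α) and the same cadence (half cadence): the second is a restatement, not a consequent, so this is a repeated phrase rather than a period.

repeated phrase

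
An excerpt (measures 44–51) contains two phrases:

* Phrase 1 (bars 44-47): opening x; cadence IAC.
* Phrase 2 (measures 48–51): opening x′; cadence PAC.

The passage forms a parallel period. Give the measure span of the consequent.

The phrase ending with the weaker cadence (imperfect authentic cadence) is the antecedent; the one ending more conclusively (perfect authentic cadence) is the consequent. The consequent is measures 48–51.

measures 48–51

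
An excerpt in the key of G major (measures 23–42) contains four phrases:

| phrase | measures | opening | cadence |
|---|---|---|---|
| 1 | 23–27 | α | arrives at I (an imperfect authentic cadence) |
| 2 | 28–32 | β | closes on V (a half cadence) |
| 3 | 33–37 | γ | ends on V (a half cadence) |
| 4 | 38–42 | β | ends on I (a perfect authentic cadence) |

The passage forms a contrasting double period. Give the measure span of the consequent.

In a double period the first pair of phrases (ending half cadence) is the large antecedent and the second pair (ending perfect authentic cadence) is the large consequent; the consequent is measures 33–42.

measures 33–42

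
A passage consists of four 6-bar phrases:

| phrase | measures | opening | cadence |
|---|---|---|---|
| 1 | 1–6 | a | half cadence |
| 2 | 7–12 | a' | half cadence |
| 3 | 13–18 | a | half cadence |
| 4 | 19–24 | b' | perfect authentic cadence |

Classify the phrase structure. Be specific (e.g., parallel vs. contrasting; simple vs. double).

parallel double period

Four phrases in two halves: the first half (measures 1-12) ends with a half cadence, the second (measures 13–24) with a perfect authentic cadence — a large antecedent–consequent pair, i.e. a double period.
Phrase 3 begins with the same material as phrase 1, making it parallel.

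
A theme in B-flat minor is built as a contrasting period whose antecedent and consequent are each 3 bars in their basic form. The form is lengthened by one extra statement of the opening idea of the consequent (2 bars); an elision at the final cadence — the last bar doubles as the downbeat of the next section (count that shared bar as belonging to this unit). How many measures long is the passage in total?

Basic contrasting period: 3 + 3 = 6 bars.
6 (basic form) + 2 (extra statement) = 8.
The elision shares a bar with the next section but does not change this unit's count.

8 measures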